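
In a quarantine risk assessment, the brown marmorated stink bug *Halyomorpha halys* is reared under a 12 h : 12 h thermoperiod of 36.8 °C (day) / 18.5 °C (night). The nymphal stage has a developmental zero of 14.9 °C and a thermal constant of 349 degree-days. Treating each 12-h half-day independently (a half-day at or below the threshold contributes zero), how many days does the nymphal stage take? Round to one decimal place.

Day half: max(0, 36.8 − 14.9) × 0.5 = 21.9 × 0.5 = 10.95 DD.
Night half: max(0, 18.5 − 14.9) × 0.5 = 3.6 × 0.5 = 1.80 DD.
Per 24 h: 12.75 DD/day.
Duration = 349 / 12.75 = 27.373 ≈ 27.4 days.

27.4 days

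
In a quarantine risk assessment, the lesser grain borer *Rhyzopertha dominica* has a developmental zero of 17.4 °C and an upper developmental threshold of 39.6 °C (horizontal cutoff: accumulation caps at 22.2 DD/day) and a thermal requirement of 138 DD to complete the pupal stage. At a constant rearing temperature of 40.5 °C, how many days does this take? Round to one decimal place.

Temperature 40.5 °C exceeds the upper threshold, so daily accumulation caps at 39.6 − 17.4 = 22.2 DD/day.
Duration = 138 / 22.2 = 6.216 ≈ 6.2 days.

6.2 days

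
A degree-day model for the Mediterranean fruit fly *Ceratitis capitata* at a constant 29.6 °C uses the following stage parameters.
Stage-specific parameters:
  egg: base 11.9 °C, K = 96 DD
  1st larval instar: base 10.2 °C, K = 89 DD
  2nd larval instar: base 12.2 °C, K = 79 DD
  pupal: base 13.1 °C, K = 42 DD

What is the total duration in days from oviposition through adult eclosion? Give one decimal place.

17.1 days

egg: 96 / (29.6 − 11.9) = 96 / 17.7 = 5.424 d.
1st larval instar: 89 / (29.6 − 10.2) = 89 / 19.4 = 4.588 d.
2nd larval instar: 79 / (29.6 − 12.2) = 79 / 17.4 = 4.540 d.
pupal: 42 / (29.6 − 13.1) = 42 / 16.5 = 2.545 d.
Sum = 17.097 ≈ 17.1 days.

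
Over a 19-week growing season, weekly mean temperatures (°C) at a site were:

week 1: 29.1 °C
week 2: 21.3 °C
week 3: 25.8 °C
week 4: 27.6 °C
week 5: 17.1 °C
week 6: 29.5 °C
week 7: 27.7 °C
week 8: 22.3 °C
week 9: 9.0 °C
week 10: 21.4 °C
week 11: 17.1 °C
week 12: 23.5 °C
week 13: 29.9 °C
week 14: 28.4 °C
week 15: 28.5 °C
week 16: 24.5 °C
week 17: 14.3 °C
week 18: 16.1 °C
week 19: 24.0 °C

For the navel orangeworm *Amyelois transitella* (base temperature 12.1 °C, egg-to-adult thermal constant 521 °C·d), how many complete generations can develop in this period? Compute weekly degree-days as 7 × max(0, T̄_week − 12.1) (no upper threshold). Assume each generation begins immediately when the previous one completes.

2 generations

Weekly DD (7 × max(0, T̄ − 12.1)): 119.0, 64.4, 95.9, 108.5, 35.0, 121.8, 109.2, 71.4, 0.0, 65.1, 35.0, 79.8, 124.6, 114.1, 114.8, 86.8, 15.4, 28.0, 83.3.
Season total = 1472.1 DD.
Complete generations = ⌊1472.1 / 521⌋ = 2.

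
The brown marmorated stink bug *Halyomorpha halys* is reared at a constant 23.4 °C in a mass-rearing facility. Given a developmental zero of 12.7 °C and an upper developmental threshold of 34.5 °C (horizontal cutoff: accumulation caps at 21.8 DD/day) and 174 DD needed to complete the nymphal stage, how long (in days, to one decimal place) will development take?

Daily accumulation = 23.4 − 12.7 = 10.7 DD/day.
Duration = 174 / 10.7 = 16.262 ≈ 16.3 days.

16.3 days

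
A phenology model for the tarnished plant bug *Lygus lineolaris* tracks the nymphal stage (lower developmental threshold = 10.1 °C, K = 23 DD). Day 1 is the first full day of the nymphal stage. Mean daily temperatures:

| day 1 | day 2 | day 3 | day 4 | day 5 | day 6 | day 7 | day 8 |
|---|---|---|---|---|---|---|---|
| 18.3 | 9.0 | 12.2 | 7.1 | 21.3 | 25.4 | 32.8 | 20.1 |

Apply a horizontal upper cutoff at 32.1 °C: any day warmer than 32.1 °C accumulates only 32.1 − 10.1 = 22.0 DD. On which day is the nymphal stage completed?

day 6

Daily DD above 10.1 °C (capped at 22.0): 8.2, 0.0, 2.1, 0.0, 11.2, 15.3, 22.0, 10.0.
Cumulative: 8.2, 8.2, 10.3, 10.3, 21.5, 36.8, 58.8, 68.8.
The total first reaches 23 DD on day 6.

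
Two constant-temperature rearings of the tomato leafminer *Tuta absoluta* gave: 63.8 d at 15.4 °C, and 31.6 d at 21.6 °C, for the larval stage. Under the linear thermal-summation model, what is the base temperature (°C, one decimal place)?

Linear rate model ⇒ the product D·(T − T_b) is constant across temperatures.
63.8·(15.4 − T_b) = 31.6·(21.6 − T_b)
T_b = (63.8·15.4 − 31.6·21.6) / (63.8 − 31.6) = 299.96 / 32.2 = 9.316 °C ≈ 9.3 °C.

9.3 °C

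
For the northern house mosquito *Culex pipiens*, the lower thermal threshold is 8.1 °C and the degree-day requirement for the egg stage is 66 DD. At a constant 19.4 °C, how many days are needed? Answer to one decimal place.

Daily accumulation = 19.4 − 8.1 = 11.3 DD/day.
Duration = 66 / 11.3 = 5.841 ≈ 5.8 days.

5.8 days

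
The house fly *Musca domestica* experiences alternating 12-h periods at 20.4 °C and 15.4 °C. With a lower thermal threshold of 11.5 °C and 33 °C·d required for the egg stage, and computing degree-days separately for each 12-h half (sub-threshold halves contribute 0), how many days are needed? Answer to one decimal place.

5.2 days

Day half: max(0, 20.4 − 11.5) × 0.5 = 8.9 × 0.5 = 4.45 DD.
Night half: max(0, 15.4 − 11.5) × 0.5 = 3.9 × 0.5 = 1.95 DD.
Per 24 h: 6.40 DD/day.
Duration = 33 / 6.40 = 5.156 ≈ 5.2 days.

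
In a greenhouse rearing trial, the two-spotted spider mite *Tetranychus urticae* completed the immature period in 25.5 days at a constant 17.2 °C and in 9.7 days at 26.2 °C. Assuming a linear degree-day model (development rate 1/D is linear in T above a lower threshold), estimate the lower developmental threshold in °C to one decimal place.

Equal thermal constants: D₁(T₁ − T_b) = D₂(T₂ − T_b).
25.5·(17.2 − T_b) = 9.7·(26.2 − T_b)
T_b = (25.5·17.2 − 9.7·26.2) / (25.5 − 9.7) = 184.46 / 15.8 = 11.675 °C ≈ 11.7 °C.

11.7 °C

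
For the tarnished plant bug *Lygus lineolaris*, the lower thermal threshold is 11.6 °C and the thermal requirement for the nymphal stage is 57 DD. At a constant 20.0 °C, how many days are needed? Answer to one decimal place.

6.8 days

Daily accumulation = 20.0 − 11.6 = 8.4 DD/day.
Duration = 57 / 8.4 = 6.786 ≈ 6.8 days.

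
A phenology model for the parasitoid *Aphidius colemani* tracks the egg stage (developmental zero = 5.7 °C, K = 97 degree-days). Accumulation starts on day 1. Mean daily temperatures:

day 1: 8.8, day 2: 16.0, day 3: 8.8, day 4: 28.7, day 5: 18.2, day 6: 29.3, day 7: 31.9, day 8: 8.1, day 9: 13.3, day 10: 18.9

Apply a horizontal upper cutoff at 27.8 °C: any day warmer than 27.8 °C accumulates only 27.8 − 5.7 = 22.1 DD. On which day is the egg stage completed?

day 8

Daily DD above 5.7 °C (capped at 22.1): 3.1, 10.3, 3.1, 22.1, 12.5, 22.1, 22.1, 2.4, 7.6, 13.2.
Cumulative: 3.1, 13.4, 16.5, 38.6, 51.1, 73.2, 95.3, 97.7, 105.3, 118.5.
The total first reaches 97 DD on day 8.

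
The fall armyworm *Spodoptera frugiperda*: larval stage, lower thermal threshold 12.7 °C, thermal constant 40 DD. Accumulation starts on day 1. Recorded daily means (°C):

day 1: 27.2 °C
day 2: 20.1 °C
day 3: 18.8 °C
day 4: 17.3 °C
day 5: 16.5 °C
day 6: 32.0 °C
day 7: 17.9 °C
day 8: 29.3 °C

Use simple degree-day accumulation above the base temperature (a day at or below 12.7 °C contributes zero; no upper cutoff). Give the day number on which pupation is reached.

day 6

Daily DD above 12.7 °C: 14.5, 7.4, 6.1, 4.6, 3.8, 19.3, 5.2, 16.6.
Cumulative: 14.5, 21.9, 28.0, 32.6, 36.4, 55.7, 60.9, 77.5.
The total first reaches 40 DD on day 6.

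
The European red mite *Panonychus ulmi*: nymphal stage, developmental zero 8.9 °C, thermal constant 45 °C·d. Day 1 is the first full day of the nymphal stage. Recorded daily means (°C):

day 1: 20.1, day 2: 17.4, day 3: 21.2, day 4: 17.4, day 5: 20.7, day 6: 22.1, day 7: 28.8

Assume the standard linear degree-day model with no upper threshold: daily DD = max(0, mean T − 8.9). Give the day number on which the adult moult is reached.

Daily DD above 8.9 °C: 11.2, 8.5, 12.3, 8.5, 11.8, 13.2, 19.9.
Cumulative: 11.2, 19.7, 32.0, 40.5, 52.3, 65.5, 85.4.
The total first reaches 45 DD on day 5.

day 5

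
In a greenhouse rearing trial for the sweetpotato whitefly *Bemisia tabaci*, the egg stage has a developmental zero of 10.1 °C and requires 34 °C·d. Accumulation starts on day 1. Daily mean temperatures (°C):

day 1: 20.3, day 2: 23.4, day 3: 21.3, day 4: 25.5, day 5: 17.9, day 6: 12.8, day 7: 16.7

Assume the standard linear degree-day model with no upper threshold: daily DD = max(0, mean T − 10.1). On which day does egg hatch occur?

Daily DD above 10.1 °C: 10.2, 13.3, 11.2, 15.4, 7.8, 2.7, 6.6.
Cumulative: 10.2, 23.5, 34.7, 50.1, 57.9, 60.6, 67.2.
The total first reaches 34 DD on day 3.

day 3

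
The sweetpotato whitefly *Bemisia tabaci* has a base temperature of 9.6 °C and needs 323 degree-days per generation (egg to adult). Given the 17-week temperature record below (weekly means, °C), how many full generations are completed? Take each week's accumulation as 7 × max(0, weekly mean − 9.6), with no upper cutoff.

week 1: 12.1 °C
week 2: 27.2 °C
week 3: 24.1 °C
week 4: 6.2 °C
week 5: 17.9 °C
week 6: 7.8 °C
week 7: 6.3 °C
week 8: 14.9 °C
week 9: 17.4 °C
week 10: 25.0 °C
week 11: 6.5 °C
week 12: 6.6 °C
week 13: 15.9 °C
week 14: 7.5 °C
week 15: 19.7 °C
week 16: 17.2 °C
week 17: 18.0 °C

Weekly DD (7 × max(0, T̄ − 9.6)): 17.5, 123.2, 101.5, 0.0, 58.1, 0.0, 0.0, 37.1, 54.6, 107.8, 0.0, 0.0, 44.1, 0.0, 70.7, 53.2, 58.8.
Season total = 726.6 DD.
Complete generations = ⌊726.6 / 323⌋ = 2.

2 generations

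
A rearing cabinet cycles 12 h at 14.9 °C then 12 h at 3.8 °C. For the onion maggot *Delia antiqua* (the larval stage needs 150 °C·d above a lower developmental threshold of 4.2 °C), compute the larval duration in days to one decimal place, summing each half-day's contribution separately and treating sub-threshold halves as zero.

Day half: max(0, 14.9 − 4.2) × 0.5 = 10.7 × 0.5 = 5.35 DD.
Night half: max(0, 3.8 − 4.2) × 0.5 = 0.0 × 0.5 = 0.00 DD.
Per 24 h: 5.35 DD/day.
Duration = 150 / 5.35 = 28.037 ≈ 28.0 days.

28.0 days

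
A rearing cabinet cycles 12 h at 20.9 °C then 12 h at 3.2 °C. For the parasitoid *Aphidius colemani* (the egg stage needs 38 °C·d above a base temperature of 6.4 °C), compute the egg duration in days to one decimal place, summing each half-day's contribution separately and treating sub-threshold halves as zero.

5.2 days

Day half: max(0, 20.9 − 6.4) × 0.5 = 14.5 × 0.5 = 7.25 DD.
Night half: max(0, 3.2 − 6.4) × 0.5 = 0.0 × 0.5 = 0.00 DD.
Per 24 h: 7.25 DD/day.
Duration = 38 / 7.25 = 5.241 ≈ 5.2 days.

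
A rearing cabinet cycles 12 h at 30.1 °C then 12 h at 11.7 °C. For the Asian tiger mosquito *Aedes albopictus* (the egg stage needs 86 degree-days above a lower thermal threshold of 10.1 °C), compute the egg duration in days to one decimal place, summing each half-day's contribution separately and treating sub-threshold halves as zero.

8.0 days

Day half: max(0, 30.1 − 10.1) × 0.5 = 20.0 × 0.5 = 10.00 DD.
Night half: max(0, 11.7 − 10.1) × 0.5 = 1.6 × 0.5 = 0.80 DD.
Per 24 h: 10.80 DD/day.
Duration = 86 / 10.80 = 7.963 ≈ 8.0 days.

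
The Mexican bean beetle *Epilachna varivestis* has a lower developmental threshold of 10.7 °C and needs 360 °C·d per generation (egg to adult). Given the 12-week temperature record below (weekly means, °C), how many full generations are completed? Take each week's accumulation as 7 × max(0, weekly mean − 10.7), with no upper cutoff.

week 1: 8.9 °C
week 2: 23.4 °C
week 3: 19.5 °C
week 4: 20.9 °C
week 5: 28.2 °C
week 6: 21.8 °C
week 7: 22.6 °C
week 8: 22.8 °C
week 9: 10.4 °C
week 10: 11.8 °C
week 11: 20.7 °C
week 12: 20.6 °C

Weekly DD (7 × max(0, T̄ − 10.7)): 0.0, 88.9, 61.6, 71.4, 122.5, 77.7, 83.3, 84.7, 0.0, 7.7, 70.0, 69.3.
Season total = 737.1 DD.
Complete generations = ⌊737.1 / 360⌋ = 2.

2 generations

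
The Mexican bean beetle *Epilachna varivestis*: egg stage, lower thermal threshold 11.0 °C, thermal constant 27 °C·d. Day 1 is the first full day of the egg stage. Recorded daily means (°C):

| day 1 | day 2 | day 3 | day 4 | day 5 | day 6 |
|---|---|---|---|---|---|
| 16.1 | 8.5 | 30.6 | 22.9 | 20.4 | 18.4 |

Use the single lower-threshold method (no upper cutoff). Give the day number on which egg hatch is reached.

Daily DD above 11.0 °C: 5.1, 0.0, 19.6, 11.9, 9.4, 7.4.
Cumulative: 5.1, 5.1, 24.7, 36.6, 46.0, 53.4.
The total first reaches 27 DD on day 4.

day 4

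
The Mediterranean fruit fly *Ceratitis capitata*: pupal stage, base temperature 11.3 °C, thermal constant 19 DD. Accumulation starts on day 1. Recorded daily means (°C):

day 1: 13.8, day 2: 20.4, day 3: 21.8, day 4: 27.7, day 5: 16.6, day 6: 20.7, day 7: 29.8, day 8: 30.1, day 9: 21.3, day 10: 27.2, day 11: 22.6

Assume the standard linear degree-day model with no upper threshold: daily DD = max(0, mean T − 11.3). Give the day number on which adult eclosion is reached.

Daily DD above 11.3 °C: 2.5, 9.1, 10.5, 16.4, 5.3, 9.4, 18.5, 18.8, 10.0, 15.9, 11.3.
Cumulative: 2.5, 11.6, 22.1, 38.5, 43.8, 53.2, 71.7, 90.5, 100.5, 116.4, 127.7.
The total first reaches 19 DD on day 3.

day 3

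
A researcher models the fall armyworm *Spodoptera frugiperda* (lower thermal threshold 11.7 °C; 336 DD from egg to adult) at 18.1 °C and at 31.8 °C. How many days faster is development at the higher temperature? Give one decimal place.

35.8 days

At 18.1 °C: 336 / (18.1 − 11.7) = 336 / 6.4 = 52.500 d.
At 31.8 °C: 336 / (31.8 − 11.7) = 336 / 20.1 = 16.716 d.
Difference = |52.500 − 16.716| = 35.784 ≈ 35.8 days.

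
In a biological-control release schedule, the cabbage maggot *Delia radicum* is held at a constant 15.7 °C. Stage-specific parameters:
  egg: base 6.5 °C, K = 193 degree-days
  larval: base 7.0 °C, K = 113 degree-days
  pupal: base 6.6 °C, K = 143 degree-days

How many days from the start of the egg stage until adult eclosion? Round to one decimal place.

49.7 days

egg: 193 / (15.7 − 6.5) = 193 / 9.2 = 20.978 d.
larval: 113 / (15.7 − 7.0) = 113 / 8.7 = 12.989 d.
pupal: 143 / (15.7 − 6.6) = 143 / 9.1 = 15.714 d.
Sum = 49.681 ≈ 49.7 days.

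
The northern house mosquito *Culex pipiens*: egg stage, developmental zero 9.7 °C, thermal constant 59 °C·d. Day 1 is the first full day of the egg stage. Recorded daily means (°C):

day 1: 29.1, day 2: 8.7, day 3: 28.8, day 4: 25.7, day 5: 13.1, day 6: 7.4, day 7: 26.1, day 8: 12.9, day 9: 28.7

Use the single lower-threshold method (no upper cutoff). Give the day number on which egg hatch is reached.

day 7

Daily DD above 9.7 °C: 19.4, 0.0, 19.1, 16.0, 3.4, 0.0, 16.4, 3.2, 19.0.
Cumulative: 19.4, 19.4, 38.5, 54.5, 57.9, 57.9, 74.3, 77.5, 96.5.
The total first reaches 59 DD on day 7.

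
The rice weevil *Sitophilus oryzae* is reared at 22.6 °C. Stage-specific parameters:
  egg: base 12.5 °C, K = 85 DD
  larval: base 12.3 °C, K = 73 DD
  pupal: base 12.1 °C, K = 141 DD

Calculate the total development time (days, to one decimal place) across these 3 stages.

28.9 days

egg: 85 / (22.6 − 12.5) = 85 / 10.1 = 8.416 d.
larval: 73 / (22.6 − 12.3) = 73 / 10.3 = 7.087 d.
pupal: 141 / (22.6 − 12.1) = 141 / 10.5 = 13.429 d.
Sum = 28.932 ≈ 28.9 days.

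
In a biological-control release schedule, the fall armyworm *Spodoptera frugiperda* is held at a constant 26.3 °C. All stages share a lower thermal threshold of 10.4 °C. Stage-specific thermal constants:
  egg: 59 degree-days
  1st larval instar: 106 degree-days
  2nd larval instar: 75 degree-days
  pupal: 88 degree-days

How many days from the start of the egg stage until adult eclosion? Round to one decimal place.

20.6 days

Daily accumulation at 26.3 °C = 26.3 − 10.4 = 15.9 DD/day.
Total K = 59 + 106 + 75 + 88 = 328 DD.
Total duration = 328 / 15.9 = 20.629 ≈ 20.6 days.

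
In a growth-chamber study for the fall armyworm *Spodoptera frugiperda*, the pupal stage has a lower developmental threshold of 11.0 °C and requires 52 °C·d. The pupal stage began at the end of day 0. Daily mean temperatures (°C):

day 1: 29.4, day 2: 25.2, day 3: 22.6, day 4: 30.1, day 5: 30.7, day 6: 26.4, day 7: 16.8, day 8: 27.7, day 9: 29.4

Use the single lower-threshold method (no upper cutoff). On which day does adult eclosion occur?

day 4

Daily DD above 11.0 °C: 18.4, 14.2, 11.6, 19.1, 19.7, 15.4, 5.8, 16.7, 18.4.
Cumulative: 18.4, 32.6, 44.2, 63.3, 83.0, 98.4, 104.2, 120.9, 139.3.
The total first reaches 52 DD on day 4.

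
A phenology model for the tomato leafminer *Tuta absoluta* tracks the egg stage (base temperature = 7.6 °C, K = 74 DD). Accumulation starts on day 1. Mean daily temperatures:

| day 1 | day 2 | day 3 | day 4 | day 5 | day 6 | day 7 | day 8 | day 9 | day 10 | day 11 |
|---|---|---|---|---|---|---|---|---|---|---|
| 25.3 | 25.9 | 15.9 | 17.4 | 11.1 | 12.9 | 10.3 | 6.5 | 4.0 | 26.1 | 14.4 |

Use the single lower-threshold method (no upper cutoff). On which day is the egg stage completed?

day 10

Daily DD above 7.6 °C: 17.7, 18.3, 8.3, 9.8, 3.5, 5.3, 2.7, 0.0, 0.0, 18.5, 6.8.
Cumulative: 17.7, 36.0, 44.3, 54.1, 57.6, 62.9, 65.6, 65.6, 65.6, 84.1, 90.9.
The total first reaches 74 DD on day 10.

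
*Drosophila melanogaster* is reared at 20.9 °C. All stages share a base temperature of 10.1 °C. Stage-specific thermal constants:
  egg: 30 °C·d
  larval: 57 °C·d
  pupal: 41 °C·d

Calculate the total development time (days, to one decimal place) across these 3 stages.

11.9 days

Daily accumulation at 20.9 °C = 20.9 − 10.1 = 10.8 DD/day.
Total K = 30 + 57 + 41 = 128 DD.
Total duration = 128 / 10.8 = 11.852 ≈ 11.9 days.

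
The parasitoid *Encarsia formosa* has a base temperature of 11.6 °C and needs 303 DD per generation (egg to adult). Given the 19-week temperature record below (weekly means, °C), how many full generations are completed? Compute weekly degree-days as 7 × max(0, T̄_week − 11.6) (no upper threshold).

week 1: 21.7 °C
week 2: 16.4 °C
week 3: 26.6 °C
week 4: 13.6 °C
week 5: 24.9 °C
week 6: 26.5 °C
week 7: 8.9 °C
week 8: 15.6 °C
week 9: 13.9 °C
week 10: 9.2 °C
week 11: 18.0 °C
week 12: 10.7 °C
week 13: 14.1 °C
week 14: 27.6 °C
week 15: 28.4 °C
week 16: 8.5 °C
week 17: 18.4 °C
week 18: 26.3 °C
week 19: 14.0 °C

Weekly DD (7 × max(0, T̄ − 11.6)): 70.7, 33.6, 105.0, 14.0, 93.1, 104.3, 0.0, 28.0, 16.1, 0.0, 44.8, 0.0, 17.5, 112.0, 117.6, 0.0, 47.6, 102.9, 16.8.
Season total = 924.0 DD.
Complete generations = ⌊924.0 / 303⌋ = 3.

3 generations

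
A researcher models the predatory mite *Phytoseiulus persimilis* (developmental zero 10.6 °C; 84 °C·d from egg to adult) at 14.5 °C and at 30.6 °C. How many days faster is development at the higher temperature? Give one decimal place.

17.3 days

At 14.5 °C: 84 / (14.5 − 10.6) = 84 / 3.9 = 21.538 d.
At 30.6 °C: 84 / (30.6 − 10.6) = 84 / 20.0 = 4.200 d.
Difference = |21.538 − 4.200| = 17.338 ≈ 17.3 days.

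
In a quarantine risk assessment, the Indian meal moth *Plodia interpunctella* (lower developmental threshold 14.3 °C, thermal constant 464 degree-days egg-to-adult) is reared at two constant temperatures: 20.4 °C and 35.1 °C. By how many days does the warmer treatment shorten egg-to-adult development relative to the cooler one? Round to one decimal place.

53.8 days

At 20.4 °C: 464 / (20.4 − 14.3) = 464 / 6.1 = 76.066 d.
At 35.1 °C: 464 / (35.1 − 14.3) = 464 / 20.8 = 22.308 d.
Difference = |76.066 − 22.308| = 53.758 ≈ 53.8 days.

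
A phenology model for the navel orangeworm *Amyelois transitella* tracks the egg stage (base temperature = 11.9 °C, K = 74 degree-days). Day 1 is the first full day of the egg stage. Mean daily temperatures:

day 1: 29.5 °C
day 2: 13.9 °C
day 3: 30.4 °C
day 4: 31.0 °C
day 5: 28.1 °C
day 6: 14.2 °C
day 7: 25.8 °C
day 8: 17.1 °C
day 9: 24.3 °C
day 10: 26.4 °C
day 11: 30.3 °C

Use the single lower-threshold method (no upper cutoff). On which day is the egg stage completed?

Daily DD above 11.9 °C: 17.6, 2.0, 18.5, 19.1, 16.2, 2.3, 13.9, 5.2, 12.4, 14.5, 18.4.
Cumulative: 17.6, 19.6, 38.1, 57.2, 73.4, 75.7, 89.6, 94.8, 107.2, 121.7, 140.1.
The total first reaches 74 DD on day 6.

day 6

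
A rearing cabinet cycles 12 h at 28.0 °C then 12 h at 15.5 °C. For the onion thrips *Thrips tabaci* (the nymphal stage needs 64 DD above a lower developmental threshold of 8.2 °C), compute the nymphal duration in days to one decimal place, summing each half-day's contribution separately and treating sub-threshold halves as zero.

4.7 days

Day half: max(0, 28.0 − 8.2) × 0.5 = 19.8 × 0.5 = 9.90 DD.
Night half: max(0, 15.5 − 8.2) × 0.5 = 7.3 × 0.5 = 3.65 DD.
Per 24 h: 13.55 DD/day.
Duration = 64 / 13.55 = 4.723 ≈ 4.7 days.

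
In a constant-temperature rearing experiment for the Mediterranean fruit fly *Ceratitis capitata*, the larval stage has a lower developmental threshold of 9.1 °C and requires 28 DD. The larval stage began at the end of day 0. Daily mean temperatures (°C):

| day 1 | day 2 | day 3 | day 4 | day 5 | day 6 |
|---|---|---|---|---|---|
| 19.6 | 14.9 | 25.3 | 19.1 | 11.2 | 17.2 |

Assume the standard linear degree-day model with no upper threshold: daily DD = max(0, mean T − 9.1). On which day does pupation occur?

Daily DD above 9.1 °C: 10.5, 5.8, 16.2, 10.0, 2.1, 8.1.
Cumulative: 10.5, 16.3, 32.5, 42.5, 44.6, 52.7.
The total first reaches 28 DD on day 3.

day 3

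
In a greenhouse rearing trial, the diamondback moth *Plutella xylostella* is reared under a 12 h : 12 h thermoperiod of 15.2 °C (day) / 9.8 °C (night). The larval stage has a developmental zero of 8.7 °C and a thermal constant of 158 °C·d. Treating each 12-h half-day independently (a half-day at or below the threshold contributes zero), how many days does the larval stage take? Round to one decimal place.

Day half: max(0, 15.2 − 8.7) × 0.5 = 6.5 × 0.5 = 3.25 DD.
Night half: max(0, 9.8 − 8.7) × 0.5 = 1.1 × 0.5 = 0.55 DD.
Per 24 h: 3.80 DD/day.
Duration = 158 / 3.80 = 41.579 ≈ 41.6 days.

41.6 days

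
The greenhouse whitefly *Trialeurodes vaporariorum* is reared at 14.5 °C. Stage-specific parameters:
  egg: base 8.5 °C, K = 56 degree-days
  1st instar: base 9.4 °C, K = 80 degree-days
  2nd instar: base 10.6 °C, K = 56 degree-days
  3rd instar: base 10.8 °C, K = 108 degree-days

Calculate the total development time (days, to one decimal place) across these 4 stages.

egg: 56 / (14.5 − 8.5) = 56 / 6.0 = 9.333 d.
1st instar: 80 / (14.5 − 9.4) = 80 / 5.1 = 15.686 d.
2nd instar: 56 / (14.5 − 10.6) = 56 / 3.9 = 14.359 d.
3rd instar: 108 / (14.5 − 10.8) = 108 / 3.7 = 29.189 d.
Sum = 68.568 ≈ 68.6 days.

68.6 days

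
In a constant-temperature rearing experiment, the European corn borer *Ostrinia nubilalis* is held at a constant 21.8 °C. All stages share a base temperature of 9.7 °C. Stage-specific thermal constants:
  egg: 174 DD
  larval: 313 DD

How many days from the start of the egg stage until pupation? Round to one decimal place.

Daily accumulation at 21.8 °C = 21.8 − 9.7 = 12.1 DD/day.
Total K = 174 + 313 = 487 DD.
Total duration = 487 / 12.1 = 40.248 ≈ 40.2 days.

40.2 days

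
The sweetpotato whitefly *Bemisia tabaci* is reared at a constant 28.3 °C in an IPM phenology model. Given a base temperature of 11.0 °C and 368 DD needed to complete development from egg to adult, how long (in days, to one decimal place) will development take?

Daily accumulation = 28.3 − 11.0 = 17.3 DD/day.
Duration = 368 / 17.3 = 21.272 ≈ 21.3 days.

21.3 days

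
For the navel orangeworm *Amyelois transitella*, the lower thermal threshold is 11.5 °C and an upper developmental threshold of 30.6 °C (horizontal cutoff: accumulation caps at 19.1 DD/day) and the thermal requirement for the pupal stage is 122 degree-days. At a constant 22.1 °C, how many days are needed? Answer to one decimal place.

Daily accumulation = 22.1 − 11.5 = 10.6 DD/day.
Duration = 122 / 10.6 = 11.509 ≈ 11.5 days.

11.5 days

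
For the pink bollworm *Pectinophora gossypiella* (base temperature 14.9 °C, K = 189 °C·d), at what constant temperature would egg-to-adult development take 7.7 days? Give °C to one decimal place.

39.4 °C

Required daily accumulation = 189 / 7.7 = 24.545 DD/day.
T = T_base + 24.545 = 14.9 + 24.545 = 39.445 ≈ 39.4 °C.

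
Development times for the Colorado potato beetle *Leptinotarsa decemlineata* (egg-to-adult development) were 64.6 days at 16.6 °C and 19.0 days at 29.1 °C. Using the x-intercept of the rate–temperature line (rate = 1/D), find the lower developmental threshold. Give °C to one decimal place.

11.4 °C

Under the model K = D·(T − T_b), so D₁·(T₁ − T_b) = D₂·(T₂ − T_b).
64.6·(16.6 − T_b) = 19.0·(29.1 − T_b)
T_b = (64.6·16.6 − 19.0·29.1) / (64.6 − 19.0) = 519.46 / 45.6 = 11.392 °C ≈ 11.4 °C.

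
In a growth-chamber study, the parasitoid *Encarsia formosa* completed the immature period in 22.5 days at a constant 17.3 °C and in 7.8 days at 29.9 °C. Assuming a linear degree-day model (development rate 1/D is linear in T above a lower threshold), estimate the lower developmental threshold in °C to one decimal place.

Equal thermal constants: D₁(T₁ − T_b) = D₂(T₂ − T_b).
22.5·(17.3 − T_b) = 7.8·(29.9 − T_b)
T_b = (22.5·17.3 − 7.8·29.9) / (22.5 − 7.8) = 156.03 / 14.7 = 10.614 °C ≈ 10.6 °C.

10.6 °C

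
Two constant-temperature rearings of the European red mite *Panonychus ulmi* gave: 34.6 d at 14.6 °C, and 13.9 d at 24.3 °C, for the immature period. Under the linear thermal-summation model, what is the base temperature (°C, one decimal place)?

8.1 °C

Under the model K = D·(T − T_b), so D₁·(T₁ − T_b) = D₂·(T₂ − T_b).
34.6·(14.6 − T_b) = 13.9·(24.3 − T_b)
T_b = (34.6·14.6 − 13.9·24.3) / (34.6 − 13.9) = 167.39 / 20.7 = 8.086 °C ≈ 8.1 °C.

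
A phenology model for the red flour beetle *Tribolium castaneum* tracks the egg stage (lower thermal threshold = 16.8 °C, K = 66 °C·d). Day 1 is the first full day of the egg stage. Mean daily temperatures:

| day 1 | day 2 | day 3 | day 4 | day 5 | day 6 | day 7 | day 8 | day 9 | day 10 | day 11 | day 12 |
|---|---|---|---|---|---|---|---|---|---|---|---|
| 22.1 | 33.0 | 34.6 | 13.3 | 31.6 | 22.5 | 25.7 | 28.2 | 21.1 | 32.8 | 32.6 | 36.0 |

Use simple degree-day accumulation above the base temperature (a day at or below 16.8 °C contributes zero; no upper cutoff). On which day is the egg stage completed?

Daily DD above 16.8 °C: 5.3, 16.2, 17.8, 0.0, 14.8, 5.7, 8.9, 11.4, 4.3, 16.0, 15.8, 19.2.
Cumulative: 5.3, 21.5, 39.3, 39.3, 54.1, 59.8, 68.7, 80.1, 84.4, 100.4, 116.2, 135.4.
The total first reaches 66 DD on day 7.

day 7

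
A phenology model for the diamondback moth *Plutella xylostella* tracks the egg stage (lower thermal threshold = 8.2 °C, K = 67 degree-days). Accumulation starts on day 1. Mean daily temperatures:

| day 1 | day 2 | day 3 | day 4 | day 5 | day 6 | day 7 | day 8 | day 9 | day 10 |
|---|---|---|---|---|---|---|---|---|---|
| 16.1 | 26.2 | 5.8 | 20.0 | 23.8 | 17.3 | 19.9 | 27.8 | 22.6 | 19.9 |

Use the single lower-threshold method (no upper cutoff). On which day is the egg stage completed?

Daily DD above 8.2 °C: 7.9, 18.0, 0.0, 11.8, 15.6, 9.1, 11.7, 19.6, 14.4, 11.7.
Cumulative: 7.9, 25.9, 25.9, 37.7, 53.3, 62.4, 74.1, 93.7, 108.1, 119.8.
The total first reaches 67 DD on day 7.

day 7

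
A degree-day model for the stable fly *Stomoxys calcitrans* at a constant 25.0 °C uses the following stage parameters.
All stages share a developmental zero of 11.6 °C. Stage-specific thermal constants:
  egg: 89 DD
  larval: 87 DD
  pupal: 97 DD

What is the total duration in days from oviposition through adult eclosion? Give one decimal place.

20.4 days

Daily accumulation at 25.0 °C = 25.0 − 11.6 = 13.4 DD/day.
Total K = 89 + 87 + 97 = 273 DD.
Total duration = 273 / 13.4 = 20.373 ≈ 20.4 days.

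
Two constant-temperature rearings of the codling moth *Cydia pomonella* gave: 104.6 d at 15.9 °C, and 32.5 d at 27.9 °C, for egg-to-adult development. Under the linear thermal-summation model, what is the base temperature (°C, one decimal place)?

10.5 °C

Linear rate model ⇒ the product D·(T − T_b) is constant across temperatures.
104.6·(15.9 − T_b) = 32.5·(27.9 − T_b)
T_b = (104.6·15.9 − 32.5·27.9) / (104.6 − 32.5) = 756.39 / 72.1 = 10.491 °C ≈ 10.5 °C.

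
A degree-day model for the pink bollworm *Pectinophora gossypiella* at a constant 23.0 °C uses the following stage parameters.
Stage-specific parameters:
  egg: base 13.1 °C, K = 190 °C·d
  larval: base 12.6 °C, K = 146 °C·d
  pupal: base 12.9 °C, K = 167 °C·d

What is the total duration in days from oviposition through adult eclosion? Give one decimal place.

egg: 190 / (23.0 − 13.1) = 190 / 9.9 = 19.192 d.
larval: 146 / (23.0 − 12.6) = 146 / 10.4 = 14.038 d.
pupal: 167 / (23.0 − 12.9) = 167 / 10.1 = 16.535 d.
Sum = 49.765 ≈ 49.8 days.

49.8 days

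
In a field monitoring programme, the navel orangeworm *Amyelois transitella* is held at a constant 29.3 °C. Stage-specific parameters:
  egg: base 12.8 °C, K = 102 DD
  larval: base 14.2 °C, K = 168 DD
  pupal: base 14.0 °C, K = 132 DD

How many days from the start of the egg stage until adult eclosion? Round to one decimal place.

25.9 days

egg: 102 / (29.3 − 12.8) = 102 / 16.5 = 6.182 d.
larval: 168 / (29.3 − 14.2) = 168 / 15.1 = 11.126 d.
pupal: 132 / (29.3 − 14.0) = 132 / 15.3 = 8.627 d.
Sum = 25.935 ≈ 25.9 days.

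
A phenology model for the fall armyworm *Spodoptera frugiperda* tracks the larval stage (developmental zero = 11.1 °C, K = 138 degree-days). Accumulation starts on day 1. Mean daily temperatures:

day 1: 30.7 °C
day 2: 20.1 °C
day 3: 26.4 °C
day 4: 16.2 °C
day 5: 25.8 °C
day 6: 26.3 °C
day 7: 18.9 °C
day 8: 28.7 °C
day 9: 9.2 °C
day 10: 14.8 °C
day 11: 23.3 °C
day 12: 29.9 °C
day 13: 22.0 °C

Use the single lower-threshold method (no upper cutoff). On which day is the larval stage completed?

Daily DD above 11.1 °C: 19.6, 9.0, 15.3, 5.1, 14.7, 15.2, 7.8, 17.6, 0.0, 3.7, 12.2, 18.8, 10.9.
Cumulative: 19.6, 28.6, 43.9, 49.0, 63.7, 78.9, 86.7, 104.3, 104.3, 108.0, 120.2, 139.0, 149.9.
The total first reaches 138 DD on day 12.

day 12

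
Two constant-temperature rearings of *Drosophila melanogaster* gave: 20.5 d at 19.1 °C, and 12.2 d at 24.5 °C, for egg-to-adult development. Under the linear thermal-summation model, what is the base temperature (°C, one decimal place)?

11.2 °C

Under the model K = D·(T − T_b), so D₁·(T₁ − T_b) = D₂·(T₂ − T_b).
20.5·(19.1 − T_b) = 12.2·(24.5 − T_b)
T_b = (20.5·19.1 − 12.2·24.5) / (20.5 − 12.2) = 92.65 / 8.3 = 11.163 °C ≈ 11.2 °C.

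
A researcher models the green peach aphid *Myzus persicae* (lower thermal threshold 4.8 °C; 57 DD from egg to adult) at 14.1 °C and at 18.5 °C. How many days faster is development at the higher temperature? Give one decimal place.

At 14.1 °C: 57 / (14.1 − 4.8) = 57 / 9.3 = 6.129 d.
At 18.5 °C: 57 / (18.5 − 4.8) = 57 / 13.7 = 4.161 d.
Difference = |6.129 − 4.161| = 1.968 ≈ 2.0 days.

2.0 days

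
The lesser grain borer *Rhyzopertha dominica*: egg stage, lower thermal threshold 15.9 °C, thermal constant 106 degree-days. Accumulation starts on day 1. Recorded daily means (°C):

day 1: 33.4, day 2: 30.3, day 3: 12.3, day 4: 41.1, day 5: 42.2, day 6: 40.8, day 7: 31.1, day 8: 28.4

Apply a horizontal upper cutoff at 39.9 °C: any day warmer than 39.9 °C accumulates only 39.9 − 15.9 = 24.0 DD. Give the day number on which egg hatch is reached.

Daily DD above 15.9 °C (capped at 24.0): 17.5, 14.4, 0.0, 24.0, 24.0, 24.0, 15.2, 12.5.
Cumulative: 17.5, 31.9, 31.9, 55.9, 79.9, 103.9, 119.1, 131.6.
The total first reaches 106 DD on day 7.

day 7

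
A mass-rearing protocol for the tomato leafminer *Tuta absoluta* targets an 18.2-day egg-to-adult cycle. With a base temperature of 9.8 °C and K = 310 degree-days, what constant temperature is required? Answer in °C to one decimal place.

26.8 °C

Required daily accumulation = 310 / 18.2 = 17.033 DD/day.
T = T_base + 17.033 = 9.8 + 17.033 = 26.833 ≈ 26.8 °C.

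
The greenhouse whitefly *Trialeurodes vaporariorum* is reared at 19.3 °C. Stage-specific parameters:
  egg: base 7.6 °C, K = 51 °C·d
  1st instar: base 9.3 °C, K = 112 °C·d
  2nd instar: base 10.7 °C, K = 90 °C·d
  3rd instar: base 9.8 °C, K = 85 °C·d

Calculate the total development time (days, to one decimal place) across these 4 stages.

35.0 days

egg: 51 / (19.3 − 7.6) = 51 / 11.7 = 4.359 d.
1st instar: 112 / (19.3 − 9.3) = 112 / 10.0 = 11.200 d.
2nd instar: 90 / (19.3 − 10.7) = 90 / 8.6 = 10.465 d.
3rd instar: 85 / (19.3 − 9.8) = 85 / 9.5 = 8.947 d.
Sum = 34.971 ≈ 35.0 days.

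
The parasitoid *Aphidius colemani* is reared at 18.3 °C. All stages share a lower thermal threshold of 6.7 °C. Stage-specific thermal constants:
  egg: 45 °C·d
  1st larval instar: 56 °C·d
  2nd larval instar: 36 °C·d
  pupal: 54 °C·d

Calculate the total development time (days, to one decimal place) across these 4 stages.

16.5 days

Daily accumulation at 18.3 °C = 18.3 − 6.7 = 11.6 DD/day.
Total K = 45 + 56 + 36 + 54 = 191 DD.
Total duration = 191 / 11.6 = 16.466 ≈ 16.5 days.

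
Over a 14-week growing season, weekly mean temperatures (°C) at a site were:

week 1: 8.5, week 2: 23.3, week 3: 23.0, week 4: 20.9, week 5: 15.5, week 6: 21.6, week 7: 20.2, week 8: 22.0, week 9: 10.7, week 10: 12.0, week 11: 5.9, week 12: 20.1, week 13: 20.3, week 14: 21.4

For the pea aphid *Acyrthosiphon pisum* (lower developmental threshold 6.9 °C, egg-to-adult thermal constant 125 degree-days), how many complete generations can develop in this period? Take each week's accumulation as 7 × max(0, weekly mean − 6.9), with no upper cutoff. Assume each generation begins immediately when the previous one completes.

8 generations

Weekly DD (7 × max(0, T̄ − 6.9)): 11.2, 114.8, 112.7, 98.0, 60.2, 102.9, 93.1, 105.7, 26.6, 35.7, 0.0, 92.4, 93.8, 101.5.
Season total = 1048.6 DD.
Complete generations = ⌊1048.6 / 125⌋ = 8.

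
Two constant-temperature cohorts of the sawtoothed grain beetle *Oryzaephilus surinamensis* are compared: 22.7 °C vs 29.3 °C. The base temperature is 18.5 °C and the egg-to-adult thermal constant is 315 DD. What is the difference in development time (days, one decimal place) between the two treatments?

45.8 days

At 22.7 °C: 315 / (22.7 − 18.5) = 315 / 4.2 = 75.000 d.
At 29.3 °C: 315 / (29.3 − 18.5) = 315 / 10.8 = 29.167 d.
Difference = |75.000 − 29.167| = 45.833 ≈ 45.8 days.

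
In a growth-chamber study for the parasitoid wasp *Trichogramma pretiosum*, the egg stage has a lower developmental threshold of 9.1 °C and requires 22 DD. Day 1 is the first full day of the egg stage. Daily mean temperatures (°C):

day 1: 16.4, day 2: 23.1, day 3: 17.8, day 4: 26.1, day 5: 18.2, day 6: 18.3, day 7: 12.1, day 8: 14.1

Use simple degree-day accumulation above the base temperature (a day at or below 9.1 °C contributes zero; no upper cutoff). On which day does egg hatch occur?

day 3

Daily DD above 9.1 °C: 7.3, 14.0, 8.7, 17.0, 9.1, 9.2, 3.0, 5.0.
Cumulative: 7.3, 21.3, 30.0, 47.0, 56.1, 65.3, 68.3, 73.3.
The total first reaches 22 DD on day 3.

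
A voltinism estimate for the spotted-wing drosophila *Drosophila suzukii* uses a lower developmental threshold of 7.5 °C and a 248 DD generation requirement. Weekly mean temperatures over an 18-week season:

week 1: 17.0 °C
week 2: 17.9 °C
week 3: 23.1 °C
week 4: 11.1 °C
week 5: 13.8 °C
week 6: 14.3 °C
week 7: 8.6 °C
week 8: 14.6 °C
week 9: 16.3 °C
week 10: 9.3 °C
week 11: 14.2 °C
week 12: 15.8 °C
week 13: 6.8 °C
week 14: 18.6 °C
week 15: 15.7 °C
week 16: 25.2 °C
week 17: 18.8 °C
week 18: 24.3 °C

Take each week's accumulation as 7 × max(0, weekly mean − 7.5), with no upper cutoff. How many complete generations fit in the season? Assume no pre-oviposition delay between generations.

Weekly DD (7 × max(0, T̄ − 7.5)): 66.5, 72.8, 109.2, 25.2, 44.1, 47.6, 7.7, 49.7, 61.6, 12.6, 46.9, 58.1, 0.0, 77.7, 57.4, 123.9, 79.1, 117.6.
Season total = 1057.7 DD.
Complete generations = ⌊1057.7 / 248⌋ = 4.

4 generations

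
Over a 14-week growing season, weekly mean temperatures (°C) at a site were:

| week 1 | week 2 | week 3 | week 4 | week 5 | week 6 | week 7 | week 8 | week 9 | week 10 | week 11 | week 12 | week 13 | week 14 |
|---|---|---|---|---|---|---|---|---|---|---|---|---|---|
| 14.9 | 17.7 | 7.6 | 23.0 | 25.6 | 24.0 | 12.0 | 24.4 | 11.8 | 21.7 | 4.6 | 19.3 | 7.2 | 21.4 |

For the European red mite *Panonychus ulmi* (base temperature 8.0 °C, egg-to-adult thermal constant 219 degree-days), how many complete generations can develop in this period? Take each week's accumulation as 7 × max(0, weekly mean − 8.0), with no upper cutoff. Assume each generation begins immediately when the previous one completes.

4 generations

Weekly DD (7 × max(0, T̄ − 8.0)): 48.3, 67.9, 0.0, 105.0, 123.2, 112.0, 28.0, 114.8, 26.6, 95.9, 0.0, 79.1, 0.0, 93.8.
Season total = 894.6 DD.
Complete generations = ⌊894.6 / 219⌋ = 4.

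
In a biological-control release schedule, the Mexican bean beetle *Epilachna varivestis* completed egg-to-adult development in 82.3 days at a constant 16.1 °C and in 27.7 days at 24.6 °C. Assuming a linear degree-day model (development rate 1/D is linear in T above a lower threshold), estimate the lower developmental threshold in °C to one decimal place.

Linear rate model ⇒ the product D·(T − T_b) is constant across temperatures.
82.3·(16.1 − T_b) = 27.7·(24.6 − T_b)
T_b = (82.3·16.1 − 27.7·24.6) / (82.3 − 27.7) = 643.61 / 54.6 = 11.788 °C ≈ 11.8 °C.

11.8 °C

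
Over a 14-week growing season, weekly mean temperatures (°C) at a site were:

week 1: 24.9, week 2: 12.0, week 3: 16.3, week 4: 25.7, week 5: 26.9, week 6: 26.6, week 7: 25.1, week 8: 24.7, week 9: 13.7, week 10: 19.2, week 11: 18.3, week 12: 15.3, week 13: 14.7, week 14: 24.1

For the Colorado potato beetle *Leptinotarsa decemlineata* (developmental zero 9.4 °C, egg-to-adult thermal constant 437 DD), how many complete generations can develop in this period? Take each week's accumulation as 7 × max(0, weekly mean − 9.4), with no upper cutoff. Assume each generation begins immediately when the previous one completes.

2 generations

Weekly DD (7 × max(0, T̄ − 9.4)): 108.5, 18.2, 48.3, 114.1, 122.5, 120.4, 109.9, 107.1, 30.1, 68.6, 62.3, 41.3, 37.1, 102.9.
Season total = 1091.3 DD.
Complete generations = ⌊1091.3 / 437⌋ = 2.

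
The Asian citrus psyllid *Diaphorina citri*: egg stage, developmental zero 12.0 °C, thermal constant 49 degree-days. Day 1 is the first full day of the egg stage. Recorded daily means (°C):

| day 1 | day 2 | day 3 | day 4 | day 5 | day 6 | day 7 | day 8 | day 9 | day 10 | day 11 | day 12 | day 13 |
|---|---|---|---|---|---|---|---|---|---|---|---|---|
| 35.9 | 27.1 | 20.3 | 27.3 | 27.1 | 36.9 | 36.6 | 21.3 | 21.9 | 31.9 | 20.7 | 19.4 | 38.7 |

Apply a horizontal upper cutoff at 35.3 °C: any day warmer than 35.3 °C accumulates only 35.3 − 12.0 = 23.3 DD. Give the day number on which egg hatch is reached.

Daily DD above 12.0 °C (capped at 23.3): 23.3, 15.1, 8.3, 15.3, 15.1, 23.3, 23.3, 9.3, 9.9, 19.9, 8.7, 7.4, 23.3.
Cumulative: 23.3, 38.4, 46.7, 62.0, 77.1, 100.4, 123.7, 133.0, 142.9, 162.8, 171.5, 178.9, 202.2.
The total first reaches 49 DD on day 4.

day 4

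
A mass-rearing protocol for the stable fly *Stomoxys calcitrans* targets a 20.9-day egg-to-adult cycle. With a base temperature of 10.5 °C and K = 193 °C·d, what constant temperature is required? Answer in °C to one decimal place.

Required daily accumulation = 193 / 20.9 = 9.234 DD/day.
T = T_base + 9.234 = 10.5 + 9.234 = 19.734 ≈ 19.7 °C.

19.7 °C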